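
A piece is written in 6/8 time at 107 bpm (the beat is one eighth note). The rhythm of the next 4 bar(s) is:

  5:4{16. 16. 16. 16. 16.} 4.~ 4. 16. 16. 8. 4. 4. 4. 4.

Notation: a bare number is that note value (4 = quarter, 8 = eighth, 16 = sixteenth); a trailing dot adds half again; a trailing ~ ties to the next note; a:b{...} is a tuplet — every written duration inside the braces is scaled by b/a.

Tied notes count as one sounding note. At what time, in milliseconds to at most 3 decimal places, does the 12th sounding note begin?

note 12 onset = 18b = 10093.458ms

1. 0.0ms @ 0 + 336.449ms (3/5)
2. 336.449ms @ 3/5 + 336.449ms (3/5)
3. 672.897ms @ 6/5 + 336.449ms (3/5)
4. 1009.346ms @ 9/5 + 336.449ms (3/5)
5. 1345.794ms @ 12/5 + 336.449ms (3/5)
6. 1682.243ms @ 3 + 3364.486ms (6)
7. 5046.729ms @ 9 + 420.561ms (3/4)
8. 5467.29ms @ 39/4 + 420.561ms (3/4)
9. 5887.85ms @ 21/2 + 841.121ms (3/2)
10. 6728.972ms @ 12 + 1682.243ms (3)
11. 8411.215ms @ 15 + 1682.243ms (3)
12. 10093.458ms @ 18 + 1682.243ms (3)
13. 11775.701ms @ 21 + 1682.243ms (3)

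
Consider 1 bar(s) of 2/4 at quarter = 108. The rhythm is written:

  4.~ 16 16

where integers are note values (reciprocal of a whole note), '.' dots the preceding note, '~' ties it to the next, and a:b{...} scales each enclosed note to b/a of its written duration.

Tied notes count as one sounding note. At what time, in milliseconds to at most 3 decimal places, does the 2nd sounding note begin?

note 2 onset = 7/4b = 972.222ms

1. 0.0ms @ 0 + 972.222ms (7/4)
2. 972.222ms @ 7/4 + 138.889ms (1/4)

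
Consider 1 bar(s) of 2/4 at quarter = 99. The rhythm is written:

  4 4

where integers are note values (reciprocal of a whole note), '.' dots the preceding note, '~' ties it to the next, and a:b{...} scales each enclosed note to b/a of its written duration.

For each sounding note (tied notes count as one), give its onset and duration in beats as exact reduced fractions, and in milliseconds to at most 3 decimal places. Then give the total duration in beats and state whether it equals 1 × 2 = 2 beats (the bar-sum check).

1) 0.0ms=0b +606.061ms=1b
2) 606.061ms=1b +606.061ms=1b
Σ=2b of 2 (99bpm 2/4) — PASS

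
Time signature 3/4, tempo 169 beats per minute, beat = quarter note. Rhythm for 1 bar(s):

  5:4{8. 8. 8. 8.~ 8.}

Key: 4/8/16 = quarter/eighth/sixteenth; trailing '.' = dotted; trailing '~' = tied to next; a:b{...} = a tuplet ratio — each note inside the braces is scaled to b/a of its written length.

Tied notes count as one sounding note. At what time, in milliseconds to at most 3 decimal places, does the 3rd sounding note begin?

note 3 onset = 6/5b = 426.036ms

1. 0.0ms @ 0 + 213.018ms (3/5)
2. 213.018ms @ 3/5 + 213.018ms (3/5)
3. 426.036ms @ 6/5 + 213.018ms (3/5)
4. 639.053ms @ 9/5 + 426.036ms (6/5)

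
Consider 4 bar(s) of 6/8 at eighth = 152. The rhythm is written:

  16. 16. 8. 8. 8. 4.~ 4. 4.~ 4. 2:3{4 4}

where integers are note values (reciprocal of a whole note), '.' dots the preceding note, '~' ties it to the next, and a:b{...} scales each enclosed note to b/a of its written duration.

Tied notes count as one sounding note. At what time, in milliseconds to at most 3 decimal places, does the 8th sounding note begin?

1. 0.0ms @ 0 + 296.053ms (3/4)
2. 296.053ms @ 3/4 + 296.053ms (3/4)
3. 592.105ms @ 3/2 + 592.105ms (3/2)
4. 1184.211ms @ 3 + 592.105ms (3/2)
5. 1776.316ms @ 9/2 + 592.105ms (3/2)
6. 2368.421ms @ 6 + 2368.421ms (6)
7. 4736.842ms @ 12 + 2368.421ms (6)
8. 7105.263ms @ 18 + 1184.211ms (3)
9. 8289.474ms @ 21 + 1184.211ms (3)

note 8 onset = 18b = 7105.263ms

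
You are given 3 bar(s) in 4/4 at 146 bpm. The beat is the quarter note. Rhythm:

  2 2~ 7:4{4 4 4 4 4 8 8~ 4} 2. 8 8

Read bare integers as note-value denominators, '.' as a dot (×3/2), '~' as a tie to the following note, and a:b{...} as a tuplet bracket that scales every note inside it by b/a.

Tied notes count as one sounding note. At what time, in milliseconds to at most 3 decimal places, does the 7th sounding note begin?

1. 0.0ms @ 0 + 821.918ms (2)
2. 821.918ms @ 2 + 1056.751ms (18/7)
3. 1878.669ms @ 32/7 + 234.834ms (4/7)
4. 2113.503ms @ 36/7 + 234.834ms (4/7)
5. 2348.337ms @ 40/7 + 234.834ms (4/7)
6. 2583.17ms @ 44/7 + 234.834ms (4/7)
7. 2818.004ms @ 48/7 + 117.417ms (2/7)
8. 2935.421ms @ 50/7 + 352.25ms (6/7)
9. 3287.671ms @ 8 + 1232.877ms (3)
10. 4520.548ms @ 11 + 205.479ms (1/2)
11. 4726.027ms @ 23/2 + 205.479ms (1/2)

note 7 onset = 48/7b = 2818.004ms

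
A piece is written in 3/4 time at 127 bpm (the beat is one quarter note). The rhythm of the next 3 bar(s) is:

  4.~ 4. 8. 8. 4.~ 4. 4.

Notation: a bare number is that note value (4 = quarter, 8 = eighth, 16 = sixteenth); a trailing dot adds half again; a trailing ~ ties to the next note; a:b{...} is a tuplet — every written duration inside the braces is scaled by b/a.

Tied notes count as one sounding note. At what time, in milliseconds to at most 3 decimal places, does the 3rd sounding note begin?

1. 0.0ms @ 0 + 1417.323ms (3)
2. 1417.323ms @ 3 + 354.331ms (3/4)
3. 1771.654ms @ 15/4 + 354.331ms (3/4)
4. 2125.984ms @ 9/2 + 1417.323ms (3)
5. 3543.307ms @ 15/2 + 708.661ms (3/2)

note 3 onset = 15/4b = 1771.654ms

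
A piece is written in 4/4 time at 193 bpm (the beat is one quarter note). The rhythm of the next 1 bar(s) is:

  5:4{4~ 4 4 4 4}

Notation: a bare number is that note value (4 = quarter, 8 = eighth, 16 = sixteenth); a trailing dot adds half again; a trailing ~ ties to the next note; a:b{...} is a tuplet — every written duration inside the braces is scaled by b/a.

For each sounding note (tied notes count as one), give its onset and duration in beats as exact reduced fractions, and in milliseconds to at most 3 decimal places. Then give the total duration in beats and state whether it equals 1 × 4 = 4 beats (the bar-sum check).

1) 0.0ms=0b +497.409ms=8/5b
2) 497.409ms=8/5b +248.705ms=4/5b
3) 746.114ms=12/5b +248.705ms=4/5b
4) 994.819ms=16/5b +248.705ms=4/5b
Σ=4b of 4 (193bpm 4/4) — PASS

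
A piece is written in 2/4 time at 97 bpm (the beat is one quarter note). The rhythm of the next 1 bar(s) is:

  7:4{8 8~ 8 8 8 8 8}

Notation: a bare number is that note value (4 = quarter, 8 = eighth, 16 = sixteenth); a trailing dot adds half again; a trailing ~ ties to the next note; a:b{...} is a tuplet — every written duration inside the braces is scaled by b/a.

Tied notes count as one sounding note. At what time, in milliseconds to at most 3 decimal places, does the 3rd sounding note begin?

1. 0.0ms @ 0 + 176.73ms (2/7)
2. 176.73ms @ 2/7 + 353.461ms (4/7)
3. 530.191ms @ 6/7 + 176.73ms (2/7)
4. 706.922ms @ 8/7 + 176.73ms (2/7)
5. 883.652ms @ 10/7 + 176.73ms (2/7)
6. 1060.383ms @ 12/7 + 176.73ms (2/7)

note 3 onset = 6/7b = 530.191ms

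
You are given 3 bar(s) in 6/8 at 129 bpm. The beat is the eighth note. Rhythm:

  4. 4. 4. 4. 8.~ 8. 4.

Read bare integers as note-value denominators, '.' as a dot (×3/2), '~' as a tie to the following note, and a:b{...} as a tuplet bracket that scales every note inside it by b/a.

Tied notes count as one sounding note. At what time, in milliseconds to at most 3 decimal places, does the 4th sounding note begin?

1. 0.0ms @ 0 + 1395.349ms (3)
2. 1395.349ms @ 3 + 1395.349ms (3)
3. 2790.698ms @ 6 + 1395.349ms (3)
4. 4186.047ms @ 9 + 1395.349ms (3)
5. 5581.395ms @ 12 + 1395.349ms (3)
6. 6976.744ms @ 15 + 1395.349ms (3)

note 4 onset = 9b = 4186.047ms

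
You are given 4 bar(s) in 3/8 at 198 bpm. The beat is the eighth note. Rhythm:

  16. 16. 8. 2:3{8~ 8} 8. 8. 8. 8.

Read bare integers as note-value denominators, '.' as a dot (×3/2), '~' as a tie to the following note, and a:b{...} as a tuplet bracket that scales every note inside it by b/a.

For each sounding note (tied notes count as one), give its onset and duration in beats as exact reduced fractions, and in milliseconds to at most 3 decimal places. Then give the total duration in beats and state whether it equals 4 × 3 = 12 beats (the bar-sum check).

1) 0.0ms=0b +227.273ms=3/4b
2) 227.273ms=3/4b +227.273ms=3/4b
3) 454.545ms=3/2b +454.545ms=3/2b
4) 909.091ms=3b +909.091ms=3b
5) 1818.182ms=6b +454.545ms=3/2b
6) 2272.727ms=15/2b +454.545ms=3/2b
7) 2727.273ms=9b +454.545ms=3/2b
8) 3181.818ms=21/2b +454.545ms=3/2b
Σ=12b of 12 (198bpm 3/8) — PASS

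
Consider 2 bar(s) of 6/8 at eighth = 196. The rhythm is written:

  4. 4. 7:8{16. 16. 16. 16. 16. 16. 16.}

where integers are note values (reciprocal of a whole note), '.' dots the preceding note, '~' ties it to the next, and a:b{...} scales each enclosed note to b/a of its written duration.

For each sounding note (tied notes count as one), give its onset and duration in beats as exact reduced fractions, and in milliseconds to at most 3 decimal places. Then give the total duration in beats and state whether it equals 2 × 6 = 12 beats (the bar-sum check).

1) 0.0ms=0b +918.367ms=3b
2) 918.367ms=3b +918.367ms=3b
3) 1836.735ms=6b +262.391ms=6/7b
4) 2099.125ms=48/7b +262.391ms=6/7b
5) 2361.516ms=54/7b +262.391ms=6/7b
6) 2623.907ms=60/7b +262.391ms=6/7b
7) 2886.297ms=66/7b +262.391ms=6/7b
8) 3148.688ms=72/7b +262.391ms=6/7b
9) 3411.079ms=78/7b +262.391ms=6/7b
Σ=12b of 12 (196bpm 6/8) — PASS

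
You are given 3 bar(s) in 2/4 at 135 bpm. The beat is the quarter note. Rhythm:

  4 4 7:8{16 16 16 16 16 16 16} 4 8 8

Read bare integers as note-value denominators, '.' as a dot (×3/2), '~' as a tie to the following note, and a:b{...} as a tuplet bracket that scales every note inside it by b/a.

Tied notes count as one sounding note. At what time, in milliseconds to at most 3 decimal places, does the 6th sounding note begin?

1. 0.0ms @ 0 + 444.444ms (1)
2. 444.444ms @ 1 + 444.444ms (1)
3. 888.889ms @ 2 + 126.984ms (2/7)
4. 1015.873ms @ 16/7 + 126.984ms (2/7)
5. 1142.857ms @ 18/7 + 126.984ms (2/7)
6. 1269.841ms @ 20/7 + 126.984ms (2/7)
7. 1396.825ms @ 22/7 + 126.984ms (2/7)
8. 1523.81ms @ 24/7 + 126.984ms (2/7)
9. 1650.794ms @ 26/7 + 126.984ms (2/7)
10. 1777.778ms @ 4 + 444.444ms (1)
11. 2222.222ms @ 5 + 222.222ms (1/2)
12. 2444.444ms @ 11/2 + 222.222ms (1/2)

note 6 onset = 20/7b = 1269.841ms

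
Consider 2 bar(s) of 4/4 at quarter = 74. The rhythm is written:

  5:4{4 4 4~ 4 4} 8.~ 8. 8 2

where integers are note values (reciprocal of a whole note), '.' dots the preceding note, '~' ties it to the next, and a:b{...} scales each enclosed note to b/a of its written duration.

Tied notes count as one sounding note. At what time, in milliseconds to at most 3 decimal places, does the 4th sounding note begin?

note 4 onset = 16/5b = 2594.595ms

1. 0.0ms @ 0 + 648.649ms (4/5)
2. 648.649ms @ 4/5 + 648.649ms (4/5)
3. 1297.297ms @ 8/5 + 1297.297ms (8/5)
4. 2594.595ms @ 16/5 + 648.649ms (4/5)
5. 3243.243ms @ 4 + 1216.216ms (3/2)
6. 4459.459ms @ 11/2 + 405.405ms (1/2)
7. 4864.865ms @ 6 + 1621.622ms (2)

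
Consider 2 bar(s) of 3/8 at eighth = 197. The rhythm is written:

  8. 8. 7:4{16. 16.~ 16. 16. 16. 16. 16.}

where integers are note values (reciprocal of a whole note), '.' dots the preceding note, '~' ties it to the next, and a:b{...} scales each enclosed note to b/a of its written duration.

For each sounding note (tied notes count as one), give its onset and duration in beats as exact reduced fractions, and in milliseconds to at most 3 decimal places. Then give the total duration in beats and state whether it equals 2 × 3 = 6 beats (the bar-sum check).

1) 0.0ms=0b +456.853ms=3/2b
2) 456.853ms=3/2b +456.853ms=3/2b
3) 913.706ms=3b +130.529ms=3/7b
4) 1044.235ms=24/7b +261.059ms=6/7b
5) 1305.294ms=30/7b +130.529ms=3/7b
6) 1435.823ms=33/7b +130.529ms=3/7b
7) 1566.352ms=36/7b +130.529ms=3/7b
8) 1696.882ms=39/7b +130.529ms=3/7b
Σ=6b of 6 (197bpm 3/8) — PASS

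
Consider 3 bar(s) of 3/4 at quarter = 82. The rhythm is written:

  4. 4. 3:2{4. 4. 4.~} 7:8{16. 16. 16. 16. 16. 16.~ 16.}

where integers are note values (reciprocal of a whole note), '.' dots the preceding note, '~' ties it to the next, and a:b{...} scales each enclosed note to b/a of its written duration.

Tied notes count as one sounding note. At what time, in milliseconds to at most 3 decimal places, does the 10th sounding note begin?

1. 0.0ms @ 0 + 1097.561ms (3/2)
2. 1097.561ms @ 3/2 + 1097.561ms (3/2)
3. 2195.122ms @ 3 + 731.707ms (1)
4. 2926.829ms @ 4 + 731.707ms (1)
5. 3658.537ms @ 5 + 1045.296ms (10/7)
6. 4703.833ms @ 45/7 + 313.589ms (3/7)
7. 5017.422ms @ 48/7 + 313.589ms (3/7)
8. 5331.01ms @ 51/7 + 313.589ms (3/7)
9. 5644.599ms @ 54/7 + 313.589ms (3/7)
10. 5958.188ms @ 57/7 + 627.178ms (6/7)

note 10 onset = 57/7b = 5958.188ms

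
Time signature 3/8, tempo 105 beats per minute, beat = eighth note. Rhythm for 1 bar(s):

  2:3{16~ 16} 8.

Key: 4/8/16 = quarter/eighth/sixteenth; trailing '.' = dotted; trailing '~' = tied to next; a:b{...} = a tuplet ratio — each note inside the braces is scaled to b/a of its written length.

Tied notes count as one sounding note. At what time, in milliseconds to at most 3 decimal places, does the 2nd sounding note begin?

note 2 onset = 3/2b = 857.143ms

1. 0.0ms @ 0 + 857.143ms (3/2)
2. 857.143ms @ 3/2 + 857.143ms (3/2)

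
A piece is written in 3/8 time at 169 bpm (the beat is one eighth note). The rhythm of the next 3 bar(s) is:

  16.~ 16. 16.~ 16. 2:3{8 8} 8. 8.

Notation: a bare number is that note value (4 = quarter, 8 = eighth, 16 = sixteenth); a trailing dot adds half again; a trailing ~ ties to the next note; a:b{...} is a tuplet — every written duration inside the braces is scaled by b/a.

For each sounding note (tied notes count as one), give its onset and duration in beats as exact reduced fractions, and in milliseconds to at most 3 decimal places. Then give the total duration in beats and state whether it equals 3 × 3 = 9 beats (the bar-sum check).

1) 0.0ms=0b +532.544ms=3/2b
2) 532.544ms=3/2b +532.544ms=3/2b
3) 1065.089ms=3b +532.544ms=3/2b
4) 1597.633ms=9/2b +532.544ms=3/2b
5) 2130.178ms=6b +532.544ms=3/2b
6) 2662.722ms=15/2b +532.544ms=3/2b
Σ=9b of 9 (169bpm 3/8) — PASS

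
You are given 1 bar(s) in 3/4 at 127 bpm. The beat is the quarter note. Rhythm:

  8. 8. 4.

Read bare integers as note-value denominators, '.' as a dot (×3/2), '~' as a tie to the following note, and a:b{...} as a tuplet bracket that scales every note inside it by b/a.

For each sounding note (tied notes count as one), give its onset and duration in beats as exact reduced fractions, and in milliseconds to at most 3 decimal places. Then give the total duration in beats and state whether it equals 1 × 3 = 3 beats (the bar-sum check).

1) 0.0ms=0b +354.331ms=3/4b
2) 354.331ms=3/4b +354.331ms=3/4b
3) 708.661ms=3/2b +708.661ms=3/2b
Σ=3b of 3 (127bpm 3/4) — PASS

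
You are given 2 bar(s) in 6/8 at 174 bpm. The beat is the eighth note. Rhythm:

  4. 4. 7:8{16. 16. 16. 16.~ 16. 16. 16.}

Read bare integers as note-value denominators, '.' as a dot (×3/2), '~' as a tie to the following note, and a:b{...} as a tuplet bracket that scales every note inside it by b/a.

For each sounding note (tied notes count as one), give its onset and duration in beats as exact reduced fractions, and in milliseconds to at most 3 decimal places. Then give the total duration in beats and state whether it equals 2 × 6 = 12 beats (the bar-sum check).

1) 0.0ms=0b +1034.483ms=3b
2) 1034.483ms=3b +1034.483ms=3b
3) 2068.966ms=6b +295.567ms=6/7b
4) 2364.532ms=48/7b +295.567ms=6/7b
5) 2660.099ms=54/7b +295.567ms=6/7b
6) 2955.665ms=60/7b +591.133ms=12/7b
7) 3546.798ms=72/7b +295.567ms=6/7b
8) 3842.365ms=78/7b +295.567ms=6/7b
Σ=12b of 12 (174bpm 6/8) — PASS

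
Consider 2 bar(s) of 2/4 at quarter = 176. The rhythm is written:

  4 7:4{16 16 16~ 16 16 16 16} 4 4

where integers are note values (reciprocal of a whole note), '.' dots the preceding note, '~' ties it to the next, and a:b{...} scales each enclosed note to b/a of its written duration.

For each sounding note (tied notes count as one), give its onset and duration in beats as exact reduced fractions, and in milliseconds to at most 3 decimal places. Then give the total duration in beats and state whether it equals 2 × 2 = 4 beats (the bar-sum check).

1) 0.0ms=0b +340.909ms=1b
2) 340.909ms=1b +48.701ms=1/7b
3) 389.61ms=8/7b +48.701ms=1/7b
4) 438.312ms=9/7b +97.403ms=2/7b
5) 535.714ms=11/7b +48.701ms=1/7b
6) 584.416ms=12/7b +48.701ms=1/7b
7) 633.117ms=13/7b +48.701ms=1/7b
8) 681.818ms=2b +340.909ms=1b
9) 1022.727ms=3b +340.909ms=1b
Σ=4b of 4 (176bpm 2/4) — PASS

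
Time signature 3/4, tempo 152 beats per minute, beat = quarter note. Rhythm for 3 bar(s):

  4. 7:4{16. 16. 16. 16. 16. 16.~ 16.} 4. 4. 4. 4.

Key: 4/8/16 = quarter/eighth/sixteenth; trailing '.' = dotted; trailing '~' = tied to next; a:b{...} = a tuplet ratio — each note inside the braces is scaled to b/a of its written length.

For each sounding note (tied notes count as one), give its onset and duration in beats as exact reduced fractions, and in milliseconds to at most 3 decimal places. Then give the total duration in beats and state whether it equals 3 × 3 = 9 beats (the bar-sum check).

1) 0.0ms=0b +592.105ms=3/2b
2) 592.105ms=3/2b +84.586ms=3/14b
3) 676.692ms=12/7b +84.586ms=3/14b
4) 761.278ms=27/14b +84.586ms=3/14b
5) 845.865ms=15/7b +84.586ms=3/14b
6) 930.451ms=33/14b +84.586ms=3/14b
7) 1015.038ms=18/7b +169.173ms=3/7b
8) 1184.211ms=3b +592.105ms=3/2b
9) 1776.316ms=9/2b +592.105ms=3/2b
10) 2368.421ms=6b +592.105ms=3/2b
11) 2960.526ms=15/2b +592.105ms=3/2b
Σ=9b of 9 (152bpm 3/4) — PASS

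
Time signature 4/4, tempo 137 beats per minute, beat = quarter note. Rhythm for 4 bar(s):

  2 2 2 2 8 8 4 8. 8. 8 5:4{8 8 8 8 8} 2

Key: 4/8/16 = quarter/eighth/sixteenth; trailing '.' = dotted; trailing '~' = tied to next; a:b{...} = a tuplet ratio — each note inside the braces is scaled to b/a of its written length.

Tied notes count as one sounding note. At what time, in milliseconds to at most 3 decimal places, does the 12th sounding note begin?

note 12 onset = 62/5b = 5430.657ms

1. 0.0ms @ 0 + 875.912ms (2)
2. 875.912ms @ 2 + 875.912ms (2)
3. 1751.825ms @ 4 + 875.912ms (2)
4. 2627.737ms @ 6 + 875.912ms (2)
5. 3503.65ms @ 8 + 218.978ms (1/2)
6. 3722.628ms @ 17/2 + 218.978ms (1/2)
7. 3941.606ms @ 9 + 437.956ms (1)
8. 4379.562ms @ 10 + 328.467ms (3/4)
9. 4708.029ms @ 43/4 + 328.467ms (3/4)
10. 5036.496ms @ 23/2 + 218.978ms (1/2)
11. 5255.474ms @ 12 + 175.182ms (2/5)
12. 5430.657ms @ 62/5 + 175.182ms (2/5)
13. 5605.839ms @ 64/5 + 175.182ms (2/5)
14. 5781.022ms @ 66/5 + 175.182ms (2/5)
15. 5956.204ms @ 68/5 + 175.182ms (2/5)
16. 6131.387ms @ 14 + 875.912ms (2)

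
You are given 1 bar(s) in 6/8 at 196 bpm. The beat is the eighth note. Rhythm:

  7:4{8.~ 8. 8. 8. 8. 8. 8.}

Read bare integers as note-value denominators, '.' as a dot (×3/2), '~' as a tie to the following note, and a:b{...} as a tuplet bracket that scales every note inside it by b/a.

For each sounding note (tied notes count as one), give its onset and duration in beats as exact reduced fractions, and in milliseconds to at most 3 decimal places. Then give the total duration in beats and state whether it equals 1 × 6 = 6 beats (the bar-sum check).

1) 0.0ms=0b +524.781ms=12/7b
2) 524.781ms=12/7b +262.391ms=6/7b
3) 787.172ms=18/7b +262.391ms=6/7b
4) 1049.563ms=24/7b +262.391ms=6/7b
5) 1311.953ms=30/7b +262.391ms=6/7b
6) 1574.344ms=36/7b +262.391ms=6/7b
Σ=6b of 6 (196bpm 6/8) — PASS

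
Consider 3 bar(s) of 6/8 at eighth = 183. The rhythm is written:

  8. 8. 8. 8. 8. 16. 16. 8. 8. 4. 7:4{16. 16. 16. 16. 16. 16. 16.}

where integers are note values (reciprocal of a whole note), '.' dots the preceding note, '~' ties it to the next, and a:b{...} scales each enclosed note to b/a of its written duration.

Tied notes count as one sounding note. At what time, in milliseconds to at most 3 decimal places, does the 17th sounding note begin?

1. 0.0ms @ 0 + 491.803ms (3/2)
2. 491.803ms @ 3/2 + 491.803ms (3/2)
3. 983.607ms @ 3 + 491.803ms (3/2)
4. 1475.41ms @ 9/2 + 491.803ms (3/2)
5. 1967.213ms @ 6 + 491.803ms (3/2)
6. 2459.016ms @ 15/2 + 245.902ms (3/4)
7. 2704.918ms @ 33/4 + 245.902ms (3/4)
8. 2950.82ms @ 9 + 491.803ms (3/2)
9. 3442.623ms @ 21/2 + 491.803ms (3/2)
10. 3934.426ms @ 12 + 983.607ms (3)
11. 4918.033ms @ 15 + 140.515ms (3/7)
12. 5058.548ms @ 108/7 + 140.515ms (3/7)
13. 5199.063ms @ 111/7 + 140.515ms (3/7)
14. 5339.578ms @ 114/7 + 140.515ms (3/7)
15. 5480.094ms @ 117/7 + 140.515ms (3/7)
16. 5620.609ms @ 120/7 + 140.515ms (3/7)
17. 5761.124ms @ 123/7 + 140.515ms (3/7)

note 17 onset = 123/7b = 5761.124ms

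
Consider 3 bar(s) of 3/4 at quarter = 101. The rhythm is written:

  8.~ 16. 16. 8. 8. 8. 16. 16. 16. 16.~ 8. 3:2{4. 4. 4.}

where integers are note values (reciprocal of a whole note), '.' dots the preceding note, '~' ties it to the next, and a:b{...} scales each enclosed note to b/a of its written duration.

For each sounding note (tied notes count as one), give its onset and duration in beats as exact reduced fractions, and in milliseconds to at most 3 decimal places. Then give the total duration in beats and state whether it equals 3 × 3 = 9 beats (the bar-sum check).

1) 0.0ms=0b +668.317ms=9/8b
2) 668.317ms=9/8b +222.772ms=3/8b
3) 891.089ms=3/2b +445.545ms=3/4b
4) 1336.634ms=9/4b +445.545ms=3/4b
5) 1782.178ms=3b +445.545ms=3/4b
6) 2227.723ms=15/4b +222.772ms=3/8b
7) 2450.495ms=33/8b +222.772ms=3/8b
8) 2673.267ms=9/2b +222.772ms=3/8b
9) 2896.04ms=39/8b +668.317ms=9/8b
10) 3564.356ms=6b +594.059ms=1b
11) 4158.416ms=7b +594.059ms=1b
12) 4752.475ms=8b +594.059ms=1b
Σ=9b of 9 (101bpm 3/4) — PASS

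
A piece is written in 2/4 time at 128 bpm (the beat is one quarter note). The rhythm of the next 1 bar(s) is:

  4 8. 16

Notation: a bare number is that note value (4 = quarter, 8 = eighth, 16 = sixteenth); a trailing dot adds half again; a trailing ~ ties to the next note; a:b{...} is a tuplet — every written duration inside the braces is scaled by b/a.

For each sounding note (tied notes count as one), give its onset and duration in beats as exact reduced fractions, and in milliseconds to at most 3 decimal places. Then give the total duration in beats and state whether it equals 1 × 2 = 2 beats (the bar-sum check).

1) 0.0ms=0b +468.75ms=1b
2) 468.75ms=1b +351.562ms=3/4b
3) 820.312ms=7/4b +117.188ms=1/4b
Σ=2b of 2 (128bpm 2/4) — PASS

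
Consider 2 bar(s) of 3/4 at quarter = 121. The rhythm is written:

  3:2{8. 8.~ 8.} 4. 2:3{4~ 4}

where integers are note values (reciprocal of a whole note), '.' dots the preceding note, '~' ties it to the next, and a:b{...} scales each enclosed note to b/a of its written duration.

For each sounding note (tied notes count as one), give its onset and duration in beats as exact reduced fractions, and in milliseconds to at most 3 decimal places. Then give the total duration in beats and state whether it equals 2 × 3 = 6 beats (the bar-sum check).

1) 0.0ms=0b +247.934ms=1/2b
2) 247.934ms=1/2b +495.868ms=1b
3) 743.802ms=3/2b +743.802ms=3/2b
4) 1487.603ms=3b +1487.603ms=3b
Σ=6b of 6 (121bpm 3/4) — PASS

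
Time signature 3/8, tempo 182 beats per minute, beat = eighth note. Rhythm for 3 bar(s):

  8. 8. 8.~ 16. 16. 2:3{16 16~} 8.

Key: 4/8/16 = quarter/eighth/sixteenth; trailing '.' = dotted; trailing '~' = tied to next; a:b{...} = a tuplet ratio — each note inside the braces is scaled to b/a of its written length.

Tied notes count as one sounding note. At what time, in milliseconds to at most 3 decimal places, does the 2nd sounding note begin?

note 2 onset = 3/2b = 494.505ms

1. 0.0ms @ 0 + 494.505ms (3/2)
2. 494.505ms @ 3/2 + 494.505ms (3/2)
3. 989.011ms @ 3 + 741.758ms (9/4)
4. 1730.769ms @ 21/4 + 247.253ms (3/4)
5. 1978.022ms @ 6 + 247.253ms (3/4)
6. 2225.275ms @ 27/4 + 741.758ms (9/4)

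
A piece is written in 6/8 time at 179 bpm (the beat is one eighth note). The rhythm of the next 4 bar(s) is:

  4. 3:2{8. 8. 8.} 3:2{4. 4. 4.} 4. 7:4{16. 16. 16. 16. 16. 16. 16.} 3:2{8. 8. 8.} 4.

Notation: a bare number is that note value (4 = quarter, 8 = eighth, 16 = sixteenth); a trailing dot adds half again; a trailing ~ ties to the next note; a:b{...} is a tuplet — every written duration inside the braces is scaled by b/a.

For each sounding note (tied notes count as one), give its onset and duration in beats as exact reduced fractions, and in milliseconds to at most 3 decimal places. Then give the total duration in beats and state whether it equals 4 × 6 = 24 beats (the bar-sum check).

1) 0.0ms=0b +1005.587ms=3b
2) 1005.587ms=3b +335.196ms=1b
3) 1340.782ms=4b +335.196ms=1b
4) 1675.978ms=5b +335.196ms=1b
5) 2011.173ms=6b +670.391ms=2b
6) 2681.564ms=8b +670.391ms=2b
7) 3351.955ms=10b +670.391ms=2b
8) 4022.346ms=12b +1005.587ms=3b
9) 5027.933ms=15b +143.655ms=3/7b
10) 5171.588ms=108/7b +143.655ms=3/7b
11) 5315.243ms=111/7b +143.655ms=3/7b
12) 5458.899ms=114/7b +143.655ms=3/7b
13) 5602.554ms=117/7b +143.655ms=3/7b
14) 5746.209ms=120/7b +143.655ms=3/7b
15) 5889.864ms=123/7b +143.655ms=3/7b
16) 6033.52ms=18b +335.196ms=1b
17) 6368.715ms=19b +335.196ms=1b
18) 6703.911ms=20b +335.196ms=1b
19) 7039.106ms=21b +1005.587ms=3b
Σ=24b of 24 (179bpm 6/8) — PASS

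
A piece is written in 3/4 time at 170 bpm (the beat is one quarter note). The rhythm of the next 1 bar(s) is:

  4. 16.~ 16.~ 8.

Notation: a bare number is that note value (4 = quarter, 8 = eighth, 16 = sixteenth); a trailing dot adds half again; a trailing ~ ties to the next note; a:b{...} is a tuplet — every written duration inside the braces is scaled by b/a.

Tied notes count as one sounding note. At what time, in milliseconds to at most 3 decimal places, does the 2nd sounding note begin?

note 2 onset = 3/2b = 529.412ms

1. 0.0ms @ 0 + 529.412ms (3/2)
2. 529.412ms @ 3/2 + 529.412ms (3/2)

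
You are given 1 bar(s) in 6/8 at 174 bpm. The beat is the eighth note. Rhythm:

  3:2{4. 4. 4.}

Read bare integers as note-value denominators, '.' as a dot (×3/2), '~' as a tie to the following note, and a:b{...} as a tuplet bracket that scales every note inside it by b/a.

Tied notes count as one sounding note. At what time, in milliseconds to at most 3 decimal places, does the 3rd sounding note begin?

1. 0.0ms @ 0 + 689.655ms (2)
2. 689.655ms @ 2 + 689.655ms (2)
3. 1379.31ms @ 4 + 689.655ms (2)

note 3 onset = 4b = 1379.31ms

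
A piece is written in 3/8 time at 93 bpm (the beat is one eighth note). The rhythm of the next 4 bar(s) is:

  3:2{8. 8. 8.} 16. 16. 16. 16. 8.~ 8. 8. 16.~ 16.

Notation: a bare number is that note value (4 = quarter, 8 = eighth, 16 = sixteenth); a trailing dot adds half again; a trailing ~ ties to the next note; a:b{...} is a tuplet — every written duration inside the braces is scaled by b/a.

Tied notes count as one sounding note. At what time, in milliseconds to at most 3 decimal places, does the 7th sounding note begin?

1. 0.0ms @ 0 + 645.161ms (1)
2. 645.161ms @ 1 + 645.161ms (1)
3. 1290.323ms @ 2 + 645.161ms (1)
4. 1935.484ms @ 3 + 483.871ms (3/4)
5. 2419.355ms @ 15/4 + 483.871ms (3/4)
6. 2903.226ms @ 9/2 + 483.871ms (3/4)
7. 3387.097ms @ 21/4 + 483.871ms (3/4)
8. 3870.968ms @ 6 + 1935.484ms (3)
9. 5806.452ms @ 9 + 967.742ms (3/2)
10. 6774.194ms @ 21/2 + 967.742ms (3/2)

note 7 onset = 21/4b = 3387.097ms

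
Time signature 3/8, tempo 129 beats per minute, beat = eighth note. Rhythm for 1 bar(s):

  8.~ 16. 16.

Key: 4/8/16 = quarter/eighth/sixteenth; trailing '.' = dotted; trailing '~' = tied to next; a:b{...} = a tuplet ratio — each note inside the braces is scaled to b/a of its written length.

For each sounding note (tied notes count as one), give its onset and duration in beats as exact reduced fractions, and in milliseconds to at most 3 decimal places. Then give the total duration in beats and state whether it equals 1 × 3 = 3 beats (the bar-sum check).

1) 0.0ms=0b +1046.512ms=9/4b
2) 1046.512ms=9/4b +348.837ms=3/4b
Σ=3b of 3 (129bpm 3/8) — PASS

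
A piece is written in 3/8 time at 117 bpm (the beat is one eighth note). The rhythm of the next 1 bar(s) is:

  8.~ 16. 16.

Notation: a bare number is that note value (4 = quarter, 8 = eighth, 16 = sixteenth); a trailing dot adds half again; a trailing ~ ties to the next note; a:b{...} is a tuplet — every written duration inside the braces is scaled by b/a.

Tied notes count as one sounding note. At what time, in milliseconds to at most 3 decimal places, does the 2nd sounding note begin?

note 2 onset = 9/4b = 1153.846ms

1. 0.0ms @ 0 + 1153.846ms (9/4)
2. 1153.846ms @ 9/4 + 384.615ms (3/4)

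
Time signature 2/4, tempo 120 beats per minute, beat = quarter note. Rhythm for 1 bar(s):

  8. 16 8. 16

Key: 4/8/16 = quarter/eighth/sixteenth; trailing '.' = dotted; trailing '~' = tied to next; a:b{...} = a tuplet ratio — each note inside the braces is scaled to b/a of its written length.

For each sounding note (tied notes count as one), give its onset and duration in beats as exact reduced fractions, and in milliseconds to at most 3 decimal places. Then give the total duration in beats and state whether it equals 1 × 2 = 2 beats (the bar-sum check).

1) 0.0ms=0b +375.0ms=3/4b
2) 375.0ms=3/4b +125.0ms=1/4b
3) 500.0ms=1b +375.0ms=3/4b
4) 875.0ms=7/4b +125.0ms=1/4b
Σ=2b of 2 (120bpm 2/4) — PASS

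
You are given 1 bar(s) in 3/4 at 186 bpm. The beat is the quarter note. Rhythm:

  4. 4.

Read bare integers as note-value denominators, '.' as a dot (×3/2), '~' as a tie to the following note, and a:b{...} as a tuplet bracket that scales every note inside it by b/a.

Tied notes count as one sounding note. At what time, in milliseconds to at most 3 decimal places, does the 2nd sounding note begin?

1. 0.0ms @ 0 + 483.871ms (3/2)
2. 483.871ms @ 3/2 + 483.871ms (3/2)

note 2 onset = 3/2b = 483.871ms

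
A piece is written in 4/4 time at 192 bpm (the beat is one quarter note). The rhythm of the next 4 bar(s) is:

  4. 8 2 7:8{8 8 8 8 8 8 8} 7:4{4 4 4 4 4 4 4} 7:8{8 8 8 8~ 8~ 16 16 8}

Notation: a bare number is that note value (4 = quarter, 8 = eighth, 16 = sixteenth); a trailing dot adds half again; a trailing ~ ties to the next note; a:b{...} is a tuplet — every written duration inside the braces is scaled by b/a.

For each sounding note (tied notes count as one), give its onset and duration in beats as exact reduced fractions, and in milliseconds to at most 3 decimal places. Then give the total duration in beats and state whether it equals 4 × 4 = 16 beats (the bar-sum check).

1) 0.0ms=0b +468.75ms=3/2b
2) 468.75ms=3/2b +156.25ms=1/2b
3) 625.0ms=2b +625.0ms=2b
4) 1250.0ms=4b +178.571ms=4/7b
5) 1428.571ms=32/7b +178.571ms=4/7b
6) 1607.143ms=36/7b +178.571ms=4/7b
7) 1785.714ms=40/7b +178.571ms=4/7b
8) 1964.286ms=44/7b +178.571ms=4/7b
9) 2142.857ms=48/7b +178.571ms=4/7b
10) 2321.429ms=52/7b +178.571ms=4/7b
11) 2500.0ms=8b +178.571ms=4/7b
12) 2678.571ms=60/7b +178.571ms=4/7b
13) 2857.143ms=64/7b +178.571ms=4/7b
14) 3035.714ms=68/7b +178.571ms=4/7b
15) 3214.286ms=72/7b +178.571ms=4/7b
16) 3392.857ms=76/7b +178.571ms=4/7b
17) 3571.429ms=80/7b +178.571ms=4/7b
18) 3750.0ms=12b +178.571ms=4/7b
19) 3928.571ms=88/7b +178.571ms=4/7b
20) 4107.143ms=92/7b +178.571ms=4/7b
21) 4285.714ms=96/7b +446.429ms=10/7b
22) 4732.143ms=106/7b +89.286ms=2/7b
23) 4821.429ms=108/7b +178.571ms=4/7b
Σ=16b of 16 (192bpm 4/4) — PASS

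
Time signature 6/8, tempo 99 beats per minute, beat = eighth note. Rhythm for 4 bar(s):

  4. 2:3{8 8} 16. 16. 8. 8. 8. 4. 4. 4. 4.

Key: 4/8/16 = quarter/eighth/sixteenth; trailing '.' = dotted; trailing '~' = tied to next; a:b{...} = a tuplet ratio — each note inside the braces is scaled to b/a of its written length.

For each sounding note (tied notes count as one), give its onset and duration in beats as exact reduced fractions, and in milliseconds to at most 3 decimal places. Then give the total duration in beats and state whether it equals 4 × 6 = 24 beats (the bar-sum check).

1) 0.0ms=0b +1818.182ms=3b
2) 1818.182ms=3b +909.091ms=3/2b
3) 2727.273ms=9/2b +909.091ms=3/2b
4) 3636.364ms=6b +454.545ms=3/4b
5) 4090.909ms=27/4b +454.545ms=3/4b
6) 4545.455ms=15/2b +909.091ms=3/2b
7) 5454.545ms=9b +909.091ms=3/2b
8) 6363.636ms=21/2b +909.091ms=3/2b
9) 7272.727ms=12b +1818.182ms=3b
10) 9090.909ms=15b +1818.182ms=3b
11) 10909.091ms=18b +1818.182ms=3b
12) 12727.273ms=21b +1818.182ms=3b
Σ=24b of 24 (99bpm 6/8) — PASS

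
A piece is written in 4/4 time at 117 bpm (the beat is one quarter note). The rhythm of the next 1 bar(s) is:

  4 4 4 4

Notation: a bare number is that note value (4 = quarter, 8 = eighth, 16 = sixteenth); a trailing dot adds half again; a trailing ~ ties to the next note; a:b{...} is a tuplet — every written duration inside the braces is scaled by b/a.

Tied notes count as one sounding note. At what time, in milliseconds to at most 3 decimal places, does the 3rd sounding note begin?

note 3 onset = 2b = 1025.641ms

1. 0.0ms @ 0 + 512.821ms (1)
2. 512.821ms @ 1 + 512.821ms (1)
3. 1025.641ms @ 2 + 512.821ms (1)
4. 1538.462ms @ 3 + 512.821ms (1)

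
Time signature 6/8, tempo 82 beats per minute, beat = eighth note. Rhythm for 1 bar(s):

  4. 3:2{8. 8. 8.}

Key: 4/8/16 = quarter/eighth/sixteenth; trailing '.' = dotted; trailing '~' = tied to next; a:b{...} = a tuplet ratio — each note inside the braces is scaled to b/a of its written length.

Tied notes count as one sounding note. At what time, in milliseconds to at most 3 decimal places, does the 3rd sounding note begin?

note 3 onset = 4b = 2926.829ms

1. 0.0ms @ 0 + 2195.122ms (3)
2. 2195.122ms @ 3 + 731.707ms (1)
3. 2926.829ms @ 4 + 731.707ms (1)
4. 3658.537ms @ 5 + 731.707ms (1)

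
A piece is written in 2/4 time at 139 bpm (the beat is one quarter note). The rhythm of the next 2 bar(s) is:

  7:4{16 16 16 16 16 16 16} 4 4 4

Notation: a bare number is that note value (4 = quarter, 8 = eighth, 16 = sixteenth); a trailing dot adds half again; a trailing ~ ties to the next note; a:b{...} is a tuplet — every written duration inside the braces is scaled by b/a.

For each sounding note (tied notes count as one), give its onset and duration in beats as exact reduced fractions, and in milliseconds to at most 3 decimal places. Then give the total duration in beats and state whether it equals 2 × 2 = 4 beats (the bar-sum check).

1) 0.0ms=0b +61.665ms=1/7b
2) 61.665ms=1/7b +61.665ms=1/7b
3) 123.33ms=2/7b +61.665ms=1/7b
4) 184.995ms=3/7b +61.665ms=1/7b
5) 246.66ms=4/7b +61.665ms=1/7b
6) 308.325ms=5/7b +61.665ms=1/7b
7) 369.99ms=6/7b +61.665ms=1/7b
8) 431.655ms=1b +431.655ms=1b
9) 863.309ms=2b +431.655ms=1b
10) 1294.964ms=3b +431.655ms=1b
Σ=4b of 4 (139bpm 2/4) — PASS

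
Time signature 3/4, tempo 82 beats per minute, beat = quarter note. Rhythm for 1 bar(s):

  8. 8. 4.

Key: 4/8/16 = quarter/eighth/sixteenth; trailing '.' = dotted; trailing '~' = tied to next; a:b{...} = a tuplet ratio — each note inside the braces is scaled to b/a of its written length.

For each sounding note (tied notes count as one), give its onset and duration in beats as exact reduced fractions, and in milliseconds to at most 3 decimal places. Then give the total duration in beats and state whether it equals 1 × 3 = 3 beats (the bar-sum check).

1) 0.0ms=0b +548.78ms=3/4b
2) 548.78ms=3/4b +548.78ms=3/4b
3) 1097.561ms=3/2b +1097.561ms=3/2b
Σ=3b of 3 (82bpm 3/4) — PASS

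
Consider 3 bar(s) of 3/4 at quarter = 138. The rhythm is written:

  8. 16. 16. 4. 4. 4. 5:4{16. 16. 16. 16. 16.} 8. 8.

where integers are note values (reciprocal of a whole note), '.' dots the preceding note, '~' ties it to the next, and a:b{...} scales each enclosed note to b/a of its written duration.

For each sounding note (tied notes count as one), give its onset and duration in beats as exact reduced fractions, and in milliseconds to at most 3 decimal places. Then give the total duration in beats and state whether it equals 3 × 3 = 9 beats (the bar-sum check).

1) 0.0ms=0b +326.087ms=3/4b
2) 326.087ms=3/4b +163.043ms=3/8b
3) 489.13ms=9/8b +163.043ms=3/8b
4) 652.174ms=3/2b +652.174ms=3/2b
5) 1304.348ms=3b +652.174ms=3/2b
6) 1956.522ms=9/2b +652.174ms=3/2b
7) 2608.696ms=6b +130.435ms=3/10b
8) 2739.13ms=63/10b +130.435ms=3/10b
9) 2869.565ms=33/5b +130.435ms=3/10b
10) 3000.0ms=69/10b +130.435ms=3/10b
11) 3130.435ms=36/5b +130.435ms=3/10b
12) 3260.87ms=15/2b +326.087ms=3/4b
13) 3586.957ms=33/4b +326.087ms=3/4b
Σ=9b of 9 (138bpm 3/4) — PASS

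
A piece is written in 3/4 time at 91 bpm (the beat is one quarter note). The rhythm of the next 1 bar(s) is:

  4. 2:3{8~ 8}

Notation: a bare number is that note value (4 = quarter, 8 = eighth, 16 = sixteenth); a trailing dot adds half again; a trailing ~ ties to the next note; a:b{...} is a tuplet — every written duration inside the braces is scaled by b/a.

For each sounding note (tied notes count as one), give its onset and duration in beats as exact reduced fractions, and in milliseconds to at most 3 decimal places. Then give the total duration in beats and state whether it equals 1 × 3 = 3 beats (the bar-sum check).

1) 0.0ms=0b +989.011ms=3/2b
2) 989.011ms=3/2b +989.011ms=3/2b
Σ=3b of 3 (91bpm 3/4) — PASS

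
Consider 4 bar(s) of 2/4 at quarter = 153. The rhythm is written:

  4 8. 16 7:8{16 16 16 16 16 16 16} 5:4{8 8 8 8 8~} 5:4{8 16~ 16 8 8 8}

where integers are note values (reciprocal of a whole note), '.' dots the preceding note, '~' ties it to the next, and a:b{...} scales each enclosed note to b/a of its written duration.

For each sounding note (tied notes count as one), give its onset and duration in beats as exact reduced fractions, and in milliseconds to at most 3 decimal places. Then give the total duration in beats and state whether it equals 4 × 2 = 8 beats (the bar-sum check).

1) 0.0ms=0b +392.157ms=1b
2) 392.157ms=1b +294.118ms=3/4b
3) 686.275ms=7/4b +98.039ms=1/4b
4) 784.314ms=2b +112.045ms=2/7b
5) 896.359ms=16/7b +112.045ms=2/7b
6) 1008.403ms=18/7b +112.045ms=2/7b
7) 1120.448ms=20/7b +112.045ms=2/7b
8) 1232.493ms=22/7b +112.045ms=2/7b
9) 1344.538ms=24/7b +112.045ms=2/7b
10) 1456.583ms=26/7b +112.045ms=2/7b
11) 1568.627ms=4b +156.863ms=2/5b
12) 1725.49ms=22/5b +156.863ms=2/5b
13) 1882.353ms=24/5b +156.863ms=2/5b
14) 2039.216ms=26/5b +156.863ms=2/5b
15) 2196.078ms=28/5b +313.725ms=4/5b
16) 2509.804ms=32/5b +156.863ms=2/5b
17) 2666.667ms=34/5b +156.863ms=2/5b
18) 2823.529ms=36/5b +156.863ms=2/5b
19) 2980.392ms=38/5b +156.863ms=2/5b
Σ=8b of 8 (153bpm 2/4) — PASS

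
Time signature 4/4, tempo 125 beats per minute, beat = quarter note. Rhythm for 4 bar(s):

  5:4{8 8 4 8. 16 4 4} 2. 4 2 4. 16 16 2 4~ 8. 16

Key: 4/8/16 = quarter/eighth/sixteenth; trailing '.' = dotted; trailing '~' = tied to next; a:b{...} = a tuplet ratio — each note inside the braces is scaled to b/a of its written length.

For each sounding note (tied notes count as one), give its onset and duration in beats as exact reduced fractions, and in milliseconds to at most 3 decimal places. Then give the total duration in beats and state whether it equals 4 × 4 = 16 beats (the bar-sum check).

1) 0.0ms=0b +192.0ms=2/5b
2) 192.0ms=2/5b +192.0ms=2/5b
3) 384.0ms=4/5b +384.0ms=4/5b
4) 768.0ms=8/5b +288.0ms=3/5b
5) 1056.0ms=11/5b +96.0ms=1/5b
6) 1152.0ms=12/5b +384.0ms=4/5b
7) 1536.0ms=16/5b +384.0ms=4/5b
8) 1920.0ms=4b +1440.0ms=3b
9) 3360.0ms=7b +480.0ms=1b
10) 3840.0ms=8b +960.0ms=2b
11) 4800.0ms=10b +720.0ms=3/2b
12) 5520.0ms=23/2b +120.0ms=1/4b
13) 5640.0ms=47/4b +120.0ms=1/4b
14) 5760.0ms=12b +960.0ms=2b
15) 6720.0ms=14b +840.0ms=7/4b
16) 7560.0ms=63/4b +120.0ms=1/4b
Σ=16b of 16 (125bpm 4/4) — PASS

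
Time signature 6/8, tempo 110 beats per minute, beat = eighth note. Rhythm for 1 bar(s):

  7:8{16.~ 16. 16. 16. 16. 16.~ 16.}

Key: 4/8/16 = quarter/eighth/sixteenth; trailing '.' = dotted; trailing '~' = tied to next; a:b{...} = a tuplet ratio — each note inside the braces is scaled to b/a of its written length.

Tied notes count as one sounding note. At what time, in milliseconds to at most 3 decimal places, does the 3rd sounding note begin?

1. 0.0ms @ 0 + 935.065ms (12/7)
2. 935.065ms @ 12/7 + 467.532ms (6/7)
3. 1402.597ms @ 18/7 + 467.532ms (6/7)
4. 1870.13ms @ 24/7 + 467.532ms (6/7)
5. 2337.662ms @ 30/7 + 935.065ms (12/7)

note 3 onset = 18/7b = 1402.597ms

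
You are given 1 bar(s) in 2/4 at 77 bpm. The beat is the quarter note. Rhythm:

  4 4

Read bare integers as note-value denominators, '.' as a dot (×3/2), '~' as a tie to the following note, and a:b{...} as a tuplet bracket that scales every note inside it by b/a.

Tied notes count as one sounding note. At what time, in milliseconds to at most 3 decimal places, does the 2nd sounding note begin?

1. 0.0ms @ 0 + 779.221ms (1)
2. 779.221ms @ 1 + 779.221ms (1)

note 2 onset = 1b = 779.221ms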